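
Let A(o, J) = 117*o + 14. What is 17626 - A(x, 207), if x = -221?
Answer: 43469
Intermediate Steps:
A(o, J) = 14 + 117*o
17626 - A(x, 207) = 17626 - (14 + 117*(-221)) = 17626 - (14 - 25857) = 17626 - 1*(-25843) = 17626 + 25843 = 43469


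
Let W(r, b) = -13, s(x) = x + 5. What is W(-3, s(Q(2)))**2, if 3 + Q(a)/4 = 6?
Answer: 169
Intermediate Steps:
Q(a) = 12 (Q(a) = -12 + 4*6 = -12 + 24 = 12)
s(x) = 5 + x
W(-3, s(Q(2)))**2 = (-13)**2 = 169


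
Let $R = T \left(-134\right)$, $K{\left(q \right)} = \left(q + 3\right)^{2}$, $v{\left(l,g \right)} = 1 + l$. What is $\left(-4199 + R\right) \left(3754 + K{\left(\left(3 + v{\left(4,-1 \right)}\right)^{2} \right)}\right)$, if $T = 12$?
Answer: $-47867101$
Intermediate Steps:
$K{\left(q \right)} = \left(3 + q\right)^{2}$
$R = -1608$ ($R = 12 \left(-134\right) = -1608$)
$\left(-4199 + R\right) \left(3754 + K{\left(\left(3 + v{\left(4,-1 \right)}\right)^{2} \right)}\right) = \left(-4199 - 1608\right) \left(3754 + \left(3 + \left(3 + \left(1 + 4\right)\right)^{2}\right)^{2}\right) = - 5807 \left(3754 + \left(3 + \left(3 + 5\right)^{2}\right)^{2}\right) = - 5807 \left(3754 + \left(3 + 8^{2}\right)^{2}\right) = - 5807 \left(3754 + \left(3 + 64\right)^{2}\right) = - 5807 \left(3754 + 67^{2}\right) = - 5807 \left(3754 + 4489\right) = \left(-5807\right) 8243 = -47867101$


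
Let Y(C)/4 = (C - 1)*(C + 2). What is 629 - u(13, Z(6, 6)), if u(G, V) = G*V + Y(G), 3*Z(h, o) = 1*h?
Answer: -117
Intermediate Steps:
Z(h, o) = h/3 (Z(h, o) = (1*h)/3 = h/3)
Y(C) = 4*(-1 + C)*(2 + C) (Y(C) = 4*((C - 1)*(C + 2)) = 4*((-1 + C)*(2 + C)) = 4*(-1 + C)*(2 + C))
u(G, V) = -8 + 4*G + 4*G**2 + G*V (u(G, V) = G*V + (-8 + 4*G + 4*G**2) = -8 + 4*G + 4*G**2 + G*V)
629 - u(13, Z(6, 6)) = 629 - (-8 + 4*13 + 4*13**2 + 13*((1/3)*6)) = 629 - (-8 + 52 + 4*169 + 13*2) = 629 - (-8 + 52 + 676 + 26) = 629 - 1*746 = 629 - 746 = -117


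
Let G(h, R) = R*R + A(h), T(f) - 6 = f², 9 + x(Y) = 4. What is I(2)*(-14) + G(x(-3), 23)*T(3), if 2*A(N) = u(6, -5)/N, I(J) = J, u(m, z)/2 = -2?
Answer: 7913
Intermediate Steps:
x(Y) = -5 (x(Y) = -9 + 4 = -5)
u(m, z) = -4 (u(m, z) = 2*(-2) = -4)
A(N) = -2/N (A(N) = (-4/N)/2 = -2/N)
T(f) = 6 + f²
G(h, R) = R² - 2/h (G(h, R) = R*R - 2/h = R² - 2/h)
I(2)*(-14) + G(x(-3), 23)*T(3) = 2*(-14) + (23² - 2/(-5))*(6 + 3²) = -28 + (529 - 2*(-⅕))*(6 + 9) = -28 + (529 + ⅖)*15 = -28 + (2647/5)*15 = -28 + 7941 = 7913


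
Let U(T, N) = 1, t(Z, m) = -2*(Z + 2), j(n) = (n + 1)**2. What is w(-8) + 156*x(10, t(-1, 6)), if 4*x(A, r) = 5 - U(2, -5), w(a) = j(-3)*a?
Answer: 124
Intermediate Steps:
j(n) = (1 + n)**2
t(Z, m) = -4 - 2*Z (t(Z, m) = -2*(2 + Z) = -4 - 2*Z)
w(a) = 4*a (w(a) = (1 - 3)**2*a = (-2)**2*a = 4*a)
x(A, r) = 1 (x(A, r) = (5 - 1*1)/4 = (5 - 1)/4 = (1/4)*4 = 1)
w(-8) + 156*x(10, t(-1, 6)) = 4*(-8) + 156*1 = -32 + 156 = 124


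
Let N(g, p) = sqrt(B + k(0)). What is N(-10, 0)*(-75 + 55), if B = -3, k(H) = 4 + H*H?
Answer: -20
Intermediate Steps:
k(H) = 4 + H**2
N(g, p) = 1 (N(g, p) = sqrt(-3 + (4 + 0**2)) = sqrt(-3 + (4 + 0)) = sqrt(-3 + 4) = sqrt(1) = 1)
N(-10, 0)*(-75 + 55) = 1*(-75 + 55) = 1*(-20) = -20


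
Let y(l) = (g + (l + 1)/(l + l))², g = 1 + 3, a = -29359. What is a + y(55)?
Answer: -88749471/3025 ≈ -29339.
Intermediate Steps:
g = 4
y(l) = (4 + (1 + l)/(2*l))² (y(l) = (4 + (l + 1)/(l + l))² = (4 + (1 + l)/((2*l)))² = (4 + (1 + l)*(1/(2*l)))² = (4 + (1 + l)/(2*l))²)
a + y(55) = -29359 + (¼)*(1 + 9*55)²/55² = -29359 + (¼)*(1/3025)*(1 + 495)² = -29359 + (¼)*(1/3025)*496² = -29359 + (¼)*(1/3025)*246016 = -29359 + 61504/3025 = -88749471/3025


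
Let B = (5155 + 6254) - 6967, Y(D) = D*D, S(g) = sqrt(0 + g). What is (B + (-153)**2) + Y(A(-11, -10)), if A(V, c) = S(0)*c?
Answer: 27851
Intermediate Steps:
S(g) = sqrt(g)
A(V, c) = 0 (A(V, c) = sqrt(0)*c = 0*c = 0)
Y(D) = D**2
B = 4442 (B = 11409 - 6967 = 4442)
(B + (-153)**2) + Y(A(-11, -10)) = (4442 + (-153)**2) + 0**2 = (4442 + 23409) + 0 = 27851 + 0 = 27851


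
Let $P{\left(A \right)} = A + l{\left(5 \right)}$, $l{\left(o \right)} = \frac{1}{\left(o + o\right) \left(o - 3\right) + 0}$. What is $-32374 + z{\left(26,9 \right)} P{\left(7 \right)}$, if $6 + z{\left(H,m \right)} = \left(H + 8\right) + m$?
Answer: $- \frac{642263}{20} \approx -32113.0$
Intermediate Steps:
$l{\left(o \right)} = \frac{1}{2 o \left(-3 + o\right)}$ ($l{\left(o \right)} = \frac{1}{2 o \left(-3 + o\right) + 0} = \frac{1}{2 o \left(-3 + o\right)}$)
$z{\left(H,m \right)} = 2 + H + m$ ($z{\left(H,m \right)} = -6 + \left(\left(H + 8\right) + m\right) = -6 + \left(\left(8 + H\right) + m\right) = -6 + \left(8 + H + m\right) = 2 + H + m$)
$P{\left(A \right)} = \frac{1}{20} + A$ ($P{\left(A \right)} = A + \frac{1}{2 \cdot 5 \left(-3 + 5\right)} = A + \frac{1}{2} \cdot \frac{1}{5} \cdot \frac{1}{2} = A + \frac{1}{20} = \frac{1}{20} + A$)
$-32374 + z{\left(26,9 \right)} P{\left(7 \right)} = -32374 + \left(2 + 26 + 9\right) \left(\frac{1}{20} + 7\right) = -32374 + 37 \cdot \frac{141}{20} = -32374 + \frac{5217}{20} = - \frac{642263}{20}$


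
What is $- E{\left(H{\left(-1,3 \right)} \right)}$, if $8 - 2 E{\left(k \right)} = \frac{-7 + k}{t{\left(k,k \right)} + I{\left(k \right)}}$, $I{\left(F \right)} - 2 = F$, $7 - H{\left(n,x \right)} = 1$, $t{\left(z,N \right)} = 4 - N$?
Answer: $- \frac{49}{12} \approx -4.0833$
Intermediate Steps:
$H{\left(n,x \right)} = 6$ ($H{\left(n,x \right)} = 7 - 1 = 6$)
$I{\left(F \right)} = 2 + F$
$E{\left(k \right)} = \frac{55}{12} - \frac{k}{12}$ ($E{\left(k \right)} = 4 - \frac{\left(-7 + k\right) \frac{1}{\left(4 - k\right) + \left(2 + k\right)}}{2} = 4 - \frac{\left(-7 + k\right) \frac{1}{6}}{2} = 4 - \frac{- \frac{7}{6} + \frac{k}{6}}{2} = 4 - \left(- \frac{7}{12} + \frac{k}{12}\right) = \frac{55}{12} - \frac{k}{12}$)
$- E{\left(H{\left(-1,3 \right)} \right)} = - (\frac{55}{12} - \frac{1}{2}) = \left(-1\right) \frac{49}{12} = - \frac{49}{12}$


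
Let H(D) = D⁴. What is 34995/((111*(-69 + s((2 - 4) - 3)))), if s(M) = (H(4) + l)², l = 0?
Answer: 11665/2422279 ≈ 0.0048157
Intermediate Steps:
s(M) = 65536 (s(M) = (4⁴ + 0)² = (256 + 0)² = 256² = 65536)
34995/((111*(-69 + s((2 - 4) - 3)))) = 34995/((111*(-69 + 65536))) = 34995/((111*65467)) = 34995/7266837 = 34995*(1/7266837) = 11665/2422279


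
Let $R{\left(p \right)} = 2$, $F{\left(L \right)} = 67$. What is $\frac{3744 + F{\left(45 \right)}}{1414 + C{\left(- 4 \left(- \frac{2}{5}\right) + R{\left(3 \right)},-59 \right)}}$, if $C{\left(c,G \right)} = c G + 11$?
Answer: $\frac{19055}{6063} \approx 3.1428$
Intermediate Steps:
$C{\left(c,G \right)} = 11 + G c$ ($C{\left(c,G \right)} = G c + 11 = 11 + G c$)
$\frac{3744 + F{\left(45 \right)}}{1414 + C{\left(- 4 \left(- \frac{2}{5}\right) + R{\left(3 \right)},-59 \right)}} = \frac{3744 + 67}{1414 + \left(11 - 59 \left(- 4 \left(- \frac{2}{5}\right) + 2\right)\right)} = \frac{3811}{1414 + \left(11 - 59 \left(- 4 \left(\left(-2\right) \frac{1}{5}\right) + 2\right)\right)} = \frac{3811}{1414 + \left(11 - 59 \left(\left(-4\right) \left(- \frac{2}{5}\right) + 2\right)\right)} = \frac{3811}{1414 + \left(11 - 59 \left(\frac{8}{5} + 2\right)\right)} = \frac{3811}{1414 + \left(11 - \frac{1062}{5}\right)} = \frac{3811}{1414 - \frac{1007}{5}} = \frac{3811}{\frac{6063}{5}} = 3811 \cdot \frac{5}{6063} = \frac{19055}{6063}$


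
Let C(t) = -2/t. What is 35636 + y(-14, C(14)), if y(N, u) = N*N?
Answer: 35832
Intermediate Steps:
y(N, u) = N²
35636 + y(-14, C(14)) = 35636 + (-14)² = 35636 + 196 = 35832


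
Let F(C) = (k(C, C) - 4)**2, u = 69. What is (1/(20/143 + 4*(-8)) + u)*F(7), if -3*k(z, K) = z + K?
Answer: 53103349/10251 ≈ 5180.3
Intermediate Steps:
k(z, K) = -K/3 - z/3 (k(z, K) = -(z + K)/3 = -(K + z)/3 = -K/3 - z/3)
F(C) = (-4 - 2*C/3)**2 (F(C) = ((-C/3 - C/3) - 4)**2 = (-2*C/3 - 4)**2 = (-4 - 2*C/3)**2)
(1/(20/143 + 4*(-8)) + u)*F(7) = (1/(20/143 + 4*(-8)) + 69)*(4*(6 + 7)**2/9) = (1/(20*(1/143) - 32) + 69)*((4/9)*13**2) = (1/(20/143 - 32) + 69)*((4/9)*169) = (1/(-4556/143) + 69)*(676/9) = (-143/4556 + 69)*(676/9) = (314221/4556)*(676/9) = 53103349/10251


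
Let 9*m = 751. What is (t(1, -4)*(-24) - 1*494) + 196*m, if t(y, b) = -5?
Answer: 143830/9 ≈ 15981.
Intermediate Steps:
m = 751/9 (m = (⅑)*751 = 751/9 ≈ 83.444)
(t(1, -4)*(-24) - 1*494) + 196*m = (-5*(-24) - 1*494) + 196*(751/9) = (120 - 494) + 147196/9 = -374 + 147196/9 = 143830/9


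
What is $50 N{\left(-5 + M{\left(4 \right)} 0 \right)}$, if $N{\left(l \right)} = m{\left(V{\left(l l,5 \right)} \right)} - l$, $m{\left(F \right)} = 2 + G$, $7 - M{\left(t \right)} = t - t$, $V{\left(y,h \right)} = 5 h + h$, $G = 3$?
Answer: $500$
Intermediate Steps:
$V{\left(y,h \right)} = 6 h$
$M{\left(t \right)} = 7$ ($M{\left(t \right)} = 7 - \left(t - t\right) = 7 - 0 = 7 + 0 = 7$)
$m{\left(F \right)} = 5$ ($m{\left(F \right)} = 2 + 3 = 5$)
$N{\left(l \right)} = 5 - l$
$50 N{\left(-5 + M{\left(4 \right)} 0 \right)} = 50 \left(5 - \left(-5 + 7 \cdot 0\right)\right) = 50 \left(5 - \left(-5 + 0\right)\right) = 50 \left(5 - -5\right) = 50 \left(5 + 5\right) = 50 \cdot 10 = 500$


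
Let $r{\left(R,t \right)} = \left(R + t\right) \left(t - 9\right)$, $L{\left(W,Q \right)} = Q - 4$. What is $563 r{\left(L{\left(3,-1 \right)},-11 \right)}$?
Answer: $180160$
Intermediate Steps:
$L{\left(W,Q \right)} = -4 + Q$ ($L{\left(W,Q \right)} = Q - 4 = -4 + Q$)
$r{\left(R,t \right)} = \left(-9 + t\right) \left(R + t\right)$ ($r{\left(R,t \right)} = \left(R + t\right) \left(-9 + t\right) = \left(-9 + t\right) \left(R + t\right)$)
$563 r{\left(L{\left(3,-1 \right)},-11 \right)} = 563 \left(\left(-11\right)^{2} - 9 \left(-4 - 1\right) - -99 + \left(-4 - 1\right) \left(-11\right)\right) = 563 \left(121 - -45 + 99 - -55\right) = 563 \left(121 + 45 + 99 + 55\right) = 563 \cdot 320 = 180160$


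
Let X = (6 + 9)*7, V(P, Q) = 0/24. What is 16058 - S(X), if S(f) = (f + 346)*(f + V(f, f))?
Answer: -31297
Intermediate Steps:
V(P, Q) = 0 (V(P, Q) = 0*(1/24) = 0)
X = 105 (X = 15*7 = 105)
S(f) = f*(346 + f) (S(f) = (f + 346)*(f + 0) = (346 + f)*f = f*(346 + f))
16058 - S(X) = 16058 - 105*(346 + 105) = 16058 - 105*451 = 16058 - 1*47355 = 16058 - 47355 = -31297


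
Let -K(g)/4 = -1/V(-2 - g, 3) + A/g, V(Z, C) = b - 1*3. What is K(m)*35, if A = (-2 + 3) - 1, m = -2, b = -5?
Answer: -35/2 ≈ -17.500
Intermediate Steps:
V(Z, C) = -8 (V(Z, C) = -5 - 1*3 = -5 - 3 = -8)
A = 0 (A = 1 - 1 = 0)
K(g) = -1/2 (K(g) = -4*(-1/(-8) + 0/g) = -4*(-1*(-1/8) + 0) = -4*(1/8 + 0) = -4*1/8 = -1/2)
K(m)*35 = -1/2*35 = -35/2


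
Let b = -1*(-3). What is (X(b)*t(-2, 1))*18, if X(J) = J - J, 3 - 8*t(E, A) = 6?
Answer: 0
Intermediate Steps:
b = 3
t(E, A) = -3/8 (t(E, A) = 3/8 - ⅛*6 = 3/8 - ¾ = -3/8)
X(J) = 0
(X(b)*t(-2, 1))*18 = (0*(-3/8))*18 = 0*18 = 0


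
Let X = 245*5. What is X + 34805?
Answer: 36030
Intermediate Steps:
X = 1225
X + 34805 = 1225 + 34805 = 36030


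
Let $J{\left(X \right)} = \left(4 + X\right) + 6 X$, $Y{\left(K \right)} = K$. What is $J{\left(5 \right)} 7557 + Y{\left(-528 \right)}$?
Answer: $294195$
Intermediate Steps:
$J{\left(X \right)} = 4 + 7 X$
$J{\left(5 \right)} 7557 + Y{\left(-528 \right)} = \left(4 + 7 \cdot 5\right) 7557 - 528 = \left(4 + 35\right) 7557 - 528 = 39 \cdot 7557 - 528 = 294723 - 528 = 294195$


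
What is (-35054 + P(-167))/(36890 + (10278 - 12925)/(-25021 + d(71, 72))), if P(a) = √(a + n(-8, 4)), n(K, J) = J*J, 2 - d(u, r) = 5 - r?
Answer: -874667408/920481927 + 24952*I*√151/920481927 ≈ -0.95023 + 0.0003331*I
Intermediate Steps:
d(u, r) = -3 + r (d(u, r) = 2 - (5 - r) = 2 + (-5 + r) = -3 + r)
n(K, J) = J²
P(a) = √(16 + a) (P(a) = √(a + 4²) = √(a + 16) = √(16 + a))
(-35054 + P(-167))/(36890 + (10278 - 12925)/(-25021 + d(71, 72))) = (-35054 + √(16 - 167))/(36890 + (10278 - 12925)/(-25021 + (-3 + 72))) = (-35054 + √(-151))/(36890 - 2647/(-25021 + 69)) = (-35054 + I*√151)/(36890 - 2647/(-24952)) = (-35054 + I*√151)/(36890 - 2647*(-1/24952)) = (-35054 + I*√151)/(36890 + 2647/24952) = (-35054 + I*√151)/(920481927/24952) = (-35054 + I*√151)*(24952/920481927) = -874667408/920481927 + 24952*I*√151/920481927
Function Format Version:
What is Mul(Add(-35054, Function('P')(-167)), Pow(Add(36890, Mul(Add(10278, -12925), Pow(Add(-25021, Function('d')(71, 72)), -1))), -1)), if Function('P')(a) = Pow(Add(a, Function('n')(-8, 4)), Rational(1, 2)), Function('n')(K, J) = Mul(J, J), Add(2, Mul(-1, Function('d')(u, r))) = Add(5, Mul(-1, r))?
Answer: Add(Rational(-874667408, 920481927), Mul(Rational(24952, 920481927), I, Pow(151, Rational(1, 2)))) ≈ Add(-0.95023, Mul(0.00033310, I))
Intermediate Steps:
Function('d')(u, r) = Add(-3, r) (Function('d')(u, r) = Add(2, Mul(-1, Add(5, Mul(-1, r)))) = Add(2, Add(-5, r)) = Add(-3, r))
Function('n')(K, J) = Pow(J, 2)
Function('P')(a) = Pow(Add(16, a), Rational(1, 2)) (Function('P')(a) = Pow(Add(a, Pow(4, 2)), Rational(1, 2)) = Pow(Add(a, 16), Rational(1, 2)) = Pow(Add(16, a), Rational(1, 2)))
Mul(Add(-35054, Function('P')(-167)), Pow(Add(36890, Mul(Add(10278, -12925), Pow(Add(-25021, Function('d')(71, 72)), -1))), -1)) = Mul(Add(-35054, Pow(Add(16, -167), Rational(1, 2))), Pow(Add(36890, Mul(Add(10278, -12925), Pow(Add(-25021, Add(-3, 72)), -1))), -1)) = Mul(Add(-35054, Pow(-151, Rational(1, 2))), Pow(Add(36890, Mul(-2647, Pow(Add(-25021, 69), -1))), -1)) = Mul(Add(-35054, Mul(I, Pow(151, Rational(1, 2)))), Pow(Add(36890, Mul(-2647, Pow(-24952, -1))), -1)) = Mul(Add(-35054, Mul(I, Pow(151, Rational(1, 2)))), Pow(Add(36890, Mul(-2647, Rational(-1, 24952))), -1)) = Mul(Add(-35054, Mul(I, Pow(151, Rational(1, 2)))), Pow(Add(36890, Rational(2647, 24952)), -1)) = Mul(Add(-35054, Mul(I, Pow(151, Rational(1, 2)))), Pow(Rational(920481927, 24952), -1)) = Mul(Add(-35054, Mul(I, Pow(151, Rational(1, 2)))), Rational(24952, 920481927)) = Add(Rational(-874667408, 920481927), Mul(Rational(24952, 920481927), I, Pow(151, Rational(1, 2))))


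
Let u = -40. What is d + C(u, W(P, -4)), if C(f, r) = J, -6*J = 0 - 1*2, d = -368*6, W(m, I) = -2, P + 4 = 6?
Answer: -6623/3 ≈ -2207.7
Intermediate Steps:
P = 2 (P = -4 + 6 = 2)
d = -2208
J = 1/3 (J = -(0 - 1*2)/6 = -(0 - 2)/6 = -1/6*(-2) = 1/3 ≈ 0.33333)
C(f, r) = 1/3
d + C(u, W(P, -4)) = -2208 + 1/3 = -6623/3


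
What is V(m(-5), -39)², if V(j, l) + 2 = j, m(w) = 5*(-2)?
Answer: 144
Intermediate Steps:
m(w) = -10
V(j, l) = -2 + j
V(m(-5), -39)² = (-2 - 10)² = (-12)² = 144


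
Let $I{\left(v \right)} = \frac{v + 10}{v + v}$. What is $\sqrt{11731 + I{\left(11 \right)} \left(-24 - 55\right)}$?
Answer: $\frac{\sqrt{5641306}}{22} \approx 107.96$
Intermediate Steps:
$I{\left(v \right)} = \frac{10 + v}{2 v}$
$\sqrt{11731 + I{\left(11 \right)} \left(-24 - 55\right)} = \sqrt{11731 + \frac{10 + 11}{2 \cdot 11} \left(-24 - 55\right)} = \sqrt{11731 + \frac{1}{2} \cdot \frac{1}{11} \cdot 21 \left(-24 - 55\right)} = \sqrt{11731 + \frac{21 \left(-24 - 55\right)}{22}} = \sqrt{11731 + \frac{21}{22} \left(-79\right)} = \sqrt{11731 - \frac{1659}{22}} = \sqrt{\frac{256423}{22}} = \frac{\sqrt{5641306}}{22}$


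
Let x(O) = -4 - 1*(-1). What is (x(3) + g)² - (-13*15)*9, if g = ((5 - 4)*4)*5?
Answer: 2044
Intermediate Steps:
x(O) = -3 (x(O) = -4 + 1 = -3)
g = 20 (g = (1*4)*5 = 4*5 = 20)
(x(3) + g)² - (-13*15)*9 = (-3 + 20)² - (-13*15)*9 = 17² - (-195)*9 = 289 - 1*(-1755) = 289 + 1755 = 2044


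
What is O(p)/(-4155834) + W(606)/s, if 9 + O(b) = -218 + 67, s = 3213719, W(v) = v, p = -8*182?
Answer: 319426/1406749809 ≈ 0.00022707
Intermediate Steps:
p = -1456
O(b) = -160 (O(b) = -9 + (-218 + 67) = -9 - 151 = -160)
O(p)/(-4155834) + W(606)/s = -160/(-4155834) + 606/3213719 = -160*(-1/4155834) + 606*(1/3213719) = 80/2077917 + 6/31819 = 319426/1406749809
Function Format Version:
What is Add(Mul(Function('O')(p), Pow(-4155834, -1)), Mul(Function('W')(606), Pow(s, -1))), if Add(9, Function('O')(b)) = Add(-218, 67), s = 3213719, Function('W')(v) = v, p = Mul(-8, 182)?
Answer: Rational(319426, 1406749809) ≈ 0.00022707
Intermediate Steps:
p = -1456
Function('O')(b) = -160 (Function('O')(b) = Add(-9, Add(-218, 67)) = Add(-9, -151) = -160)
Add(Mul(Function('O')(p), Pow(-4155834, -1)), Mul(Function('W')(606), Pow(s, -1))) = Add(Mul(-160, Pow(-4155834, -1)), Mul(606, Pow(3213719, -1))) = Add(Mul(-160, Rational(-1, 4155834)), Mul(606, Rational(1, 3213719))) = Add(Rational(80, 2077917), Rational(6, 31819)) = Rational(319426, 1406749809)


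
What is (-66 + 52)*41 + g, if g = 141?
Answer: -433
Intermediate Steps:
(-66 + 52)*41 + g = (-66 + 52)*41 + 141 = -14*41 + 141 = -574 + 141 = -433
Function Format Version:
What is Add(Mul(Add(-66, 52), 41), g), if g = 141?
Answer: -433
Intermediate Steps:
Add(Mul(Add(-66, 52), 41), g) = Add(Mul(Add(-66, 52), 41), 141) = Add(Mul(-14, 41), 141) = Add(-574, 141) = -433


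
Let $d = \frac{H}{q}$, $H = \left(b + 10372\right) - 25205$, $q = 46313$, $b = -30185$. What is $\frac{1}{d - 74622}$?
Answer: $- \frac{46313}{3456013704} \approx -1.3401 \cdot 10^{-5}$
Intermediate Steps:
$H = -45018$ ($H = \left(-30185 + 10372\right) - 25205 = -19813 - 25205 = -45018$)
$d = - \frac{45018}{46313} \approx -0.97204$
$\frac{1}{d - 74622} = \frac{1}{- \frac{45018}{46313} - 74622} = \frac{1}{- \frac{3456013704}{46313}} = - \frac{46313}{3456013704}$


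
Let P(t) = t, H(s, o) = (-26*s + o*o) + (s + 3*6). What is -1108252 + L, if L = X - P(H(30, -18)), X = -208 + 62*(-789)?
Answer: -1156970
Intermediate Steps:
H(s, o) = 18 + o² - 25*s (H(s, o) = (-26*s + o²) + (s + 18) = (o² - 26*s) + (18 + s) = 18 + o² - 25*s)
X = -49126 (X = -208 - 48918 = -49126)
L = -48718 (L = -49126 - (18 + (-18)² - 25*30) = -49126 - (18 + 324 - 750) = -49126 - 1*(-408) = -49126 + 408 = -48718)
-1108252 + L = -1108252 - 48718 = -1156970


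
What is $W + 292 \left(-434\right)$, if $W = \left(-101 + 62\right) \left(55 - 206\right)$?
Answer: $-120839$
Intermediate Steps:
$W = 5889$ ($W = \left(-39\right) \left(-151\right) = 5889$)
$W + 292 \left(-434\right) = 5889 + 292 \left(-434\right) = 5889 - 126728 = -120839$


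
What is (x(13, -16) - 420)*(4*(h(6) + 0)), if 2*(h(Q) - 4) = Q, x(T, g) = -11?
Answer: -12068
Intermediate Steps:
h(Q) = 4 + Q/2
(x(13, -16) - 420)*(4*(h(6) + 0)) = (-11 - 420)*(4*((4 + (1/2)*6) + 0)) = -1724*((4 + 3) + 0) = -1724*(7 + 0) = -1724*7 = -431*28 = -12068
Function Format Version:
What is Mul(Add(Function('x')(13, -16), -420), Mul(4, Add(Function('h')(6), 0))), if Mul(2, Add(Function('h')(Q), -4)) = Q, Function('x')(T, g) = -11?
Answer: -12068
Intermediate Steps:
Function('h')(Q) = Add(4, Mul(Rational(1, 2), Q))
Mul(Add(Function('x')(13, -16), -420), Mul(4, Add(Function('h')(6), 0))) = Mul(Add(-11, -420), Mul(4, Add(Add(4, Mul(Rational(1, 2), 6)), 0))) = Mul(-431, Mul(4, Add(Add(4, 3), 0))) = Mul(-431, Mul(4, Add(7, 0))) = Mul(-431, Mul(4, 7)) = Mul(-431, 28) = -12068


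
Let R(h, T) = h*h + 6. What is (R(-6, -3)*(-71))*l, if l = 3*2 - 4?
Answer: -5964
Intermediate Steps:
R(h, T) = 6 + h² (R(h, T) = h² + 6 = 6 + h²)
l = 2 (l = 6 - 4 = 2)
(R(-6, -3)*(-71))*l = ((6 + (-6)²)*(-71))*2 = ((6 + 36)*(-71))*2 = (42*(-71))*2 = -2982*2 = -5964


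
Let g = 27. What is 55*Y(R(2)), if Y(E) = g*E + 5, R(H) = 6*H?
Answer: 18095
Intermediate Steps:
Y(E) = 5 + 27*E (Y(E) = 27*E + 5 = 5 + 27*E)
55*Y(R(2)) = 55*(5 + 27*(6*2)) = 55*(5 + 27*12) = 55*(5 + 324) = 55*329 = 18095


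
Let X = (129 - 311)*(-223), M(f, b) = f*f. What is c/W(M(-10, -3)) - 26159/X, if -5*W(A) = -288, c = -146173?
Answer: -2119315763/834912 ≈ -2538.4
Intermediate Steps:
M(f, b) = f**2
W(A) = 288/5 (W(A) = -1/5*(-288) = 288/5)
X = 40586 (X = -182*(-223) = 40586)
c/W(M(-10, -3)) - 26159/X = -146173/288/5 - 26159/40586 = -146173*5/288 - 26159*1/40586 = -730865/288 - 3737/5798 = -2119315763/834912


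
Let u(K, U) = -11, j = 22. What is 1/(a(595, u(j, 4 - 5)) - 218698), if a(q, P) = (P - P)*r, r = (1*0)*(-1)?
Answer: -1/218698 ≈ -4.5725e-6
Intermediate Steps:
r = 0 (r = 0*(-1) = 0)
a(q, P) = 0 (a(q, P) = (P - P)*0 = 0*0 = 0)
1/(a(595, u(j, 4 - 5)) - 218698) = 1/(0 - 218698) = 1/(-218698) = -1/218698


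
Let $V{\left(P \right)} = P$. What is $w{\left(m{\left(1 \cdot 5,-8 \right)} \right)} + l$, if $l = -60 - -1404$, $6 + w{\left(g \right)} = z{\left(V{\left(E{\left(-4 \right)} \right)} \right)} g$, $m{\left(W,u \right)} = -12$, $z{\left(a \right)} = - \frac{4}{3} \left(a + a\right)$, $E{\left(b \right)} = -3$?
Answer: $1242$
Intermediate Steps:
$z{\left(a \right)} = - \frac{8 a}{3}$ ($z{\left(a \right)} = \left(-4\right) \frac{1}{3} \cdot 2 a = - \frac{4 \cdot 2 a}{3} = - \frac{8 a}{3}$)
$w{\left(g \right)} = -6 + 8 g$ ($w{\left(g \right)} = -6 + \left(- \frac{8}{3}\right) \left(-3\right) g = -6 + 8 g$)
$l = 1344$ ($l = -60 + 1404 = 1344$)
$w{\left(m{\left(1 \cdot 5,-8 \right)} \right)} + l = \left(-6 + 8 \left(-12\right)\right) + 1344 = \left(-6 - 96\right) + 1344 = -102 + 1344 = 1242$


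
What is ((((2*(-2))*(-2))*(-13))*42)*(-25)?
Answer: 109200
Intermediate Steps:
((((2*(-2))*(-2))*(-13))*42)*(-25) = ((-4*(-2)*(-13))*42)*(-25) = ((8*(-13))*42)*(-25) = -104*42*(-25) = -4368*(-25) = 109200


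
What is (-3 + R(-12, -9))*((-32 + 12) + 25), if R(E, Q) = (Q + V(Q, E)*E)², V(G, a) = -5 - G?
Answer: 16230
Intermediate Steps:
R(E, Q) = (Q + E*(-5 - Q))² (R(E, Q) = (Q + (-5 - Q)*E)² = (Q + E*(-5 - Q))²)
(-3 + R(-12, -9))*((-32 + 12) + 25) = (-3 + (-1*(-9) - 12*(5 - 9))²)*((-32 + 12) + 25) = (-3 + (9 - 12*(-4))²)*(-20 + 25) = (-3 + (9 + 48)²)*5 = (-3 + 57²)*5 = (-3 + 3249)*5 = 3246*5 = 16230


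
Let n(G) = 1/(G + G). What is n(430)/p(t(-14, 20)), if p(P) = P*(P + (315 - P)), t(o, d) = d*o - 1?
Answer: -1/76122900 ≈ -1.3137e-8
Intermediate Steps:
t(o, d) = -1 + d*o
n(G) = 1/(2*G)
p(P) = 315*P (p(P) = P*315 = 315*P)
n(430)/p(t(-14, 20)) = ((1/2)/430)/((315*(-1 + 20*(-14)))) = ((1/2)*(1/430))/((315*(-1 - 280))) = 1/(860*((315*(-281)))) = (1/860)/(-88515) = (1/860)*(-1/88515) = -1/76122900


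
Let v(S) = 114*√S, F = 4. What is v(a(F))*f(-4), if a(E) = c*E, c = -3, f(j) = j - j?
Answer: 0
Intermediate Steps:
f(j) = 0
a(E) = -3*E
v(a(F))*f(-4) = (114*√(-3*4))*0 = (114*√(-12))*0 = (114*(2*I*√3))*0 = (228*I*√3)*0 = 0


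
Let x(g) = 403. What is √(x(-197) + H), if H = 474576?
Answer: √474979 ≈ 689.19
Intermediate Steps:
√(x(-197) + H) = √(403 + 474576) = √474979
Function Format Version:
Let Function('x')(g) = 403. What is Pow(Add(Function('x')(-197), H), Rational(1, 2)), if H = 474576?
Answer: Pow(474979, Rational(1, 2)) ≈ 689.19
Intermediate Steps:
Pow(Add(Function('x')(-197), H), Rational(1, 2)) = Pow(Add(403, 474576), Rational(1, 2)) = Pow(474979, Rational(1, 2))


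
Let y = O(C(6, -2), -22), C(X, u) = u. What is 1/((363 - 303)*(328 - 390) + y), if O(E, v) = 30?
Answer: -1/3690 ≈ -0.00027100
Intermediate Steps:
y = 30
1/((363 - 303)*(328 - 390) + y) = 1/((363 - 303)*(328 - 390) + 30) = 1/(60*(-62) + 30) = 1/(-3720 + 30) = 1/(-3690) = -1/3690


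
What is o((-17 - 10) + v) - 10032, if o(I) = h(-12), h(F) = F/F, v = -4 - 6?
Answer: -10031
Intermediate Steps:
v = -10
h(F) = 1
o(I) = 1
o((-17 - 10) + v) - 10032 = 1 - 10032 = -10031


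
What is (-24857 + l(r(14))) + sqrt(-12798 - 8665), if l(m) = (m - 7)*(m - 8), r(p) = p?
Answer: -24815 + 13*I*sqrt(127) ≈ -24815.0 + 146.5*I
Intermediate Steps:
l(m) = (-8 + m)*(-7 + m) (l(m) = (-7 + m)*(-8 + m) = (-8 + m)*(-7 + m))
(-24857 + l(r(14))) + sqrt(-12798 - 8665) = (-24857 + (56 + 14**2 - 15*14)) + sqrt(-12798 - 8665) = (-24857 + (56 + 196 - 210)) + sqrt(-21463) = (-24857 + 42) + 13*I*sqrt(127) = -24815 + 13*I*sqrt(127)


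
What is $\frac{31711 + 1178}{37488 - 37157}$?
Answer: $\frac{32889}{331} \approx 99.363$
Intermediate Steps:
$\frac{31711 + 1178}{37488 - 37157} = \frac{32889}{331}$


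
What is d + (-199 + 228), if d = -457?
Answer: -428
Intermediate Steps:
d + (-199 + 228) = -457 + (-199 + 228) = -457 + 29 = -428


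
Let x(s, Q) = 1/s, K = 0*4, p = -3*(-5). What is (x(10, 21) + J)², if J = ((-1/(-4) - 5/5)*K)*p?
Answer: 1/100 ≈ 0.010000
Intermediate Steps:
p = 15
K = 0
J = 0 (J = ((-1/(-4) - 5/5)*0)*15 = ((-1*(-¼) - 5*⅕)*0)*15 = ((¼ - 1)*0)*15 = -¾*0*15 = 0*15 = 0)
(x(10, 21) + J)² = (1/10 + 0)² = (⅒ + 0)² = (⅒)² = 1/100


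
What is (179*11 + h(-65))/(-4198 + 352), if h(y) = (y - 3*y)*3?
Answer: -2359/3846 ≈ -0.61336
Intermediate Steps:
h(y) = -6*y (h(y) = -2*y*3 = -6*y)
(179*11 + h(-65))/(-4198 + 352) = (179*11 - 6*(-65))/(-4198 + 352) = (1969 + 390)/(-3846) = 2359*(-1/3846) = -2359/3846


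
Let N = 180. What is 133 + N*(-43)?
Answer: -7607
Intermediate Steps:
133 + N*(-43) = 133 + 180*(-43) = 133 - 7740 = -7607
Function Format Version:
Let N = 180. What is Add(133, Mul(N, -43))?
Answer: -7607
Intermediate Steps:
Add(133, Mul(N, -43)) = Add(133, Mul(180, -43)) = Add(133, -7740) = -7607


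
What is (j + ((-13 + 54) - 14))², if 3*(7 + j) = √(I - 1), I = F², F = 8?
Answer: (20 + √7)² ≈ 512.83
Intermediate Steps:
I = 64 (I = 8² = 64)
j = -7 + √7 (j = -7 + √(64 - 1)/3 = -7 + √63/3 = -7 + (3*√7)/3 = -7 + √7 ≈ -4.3542)
(j + ((-13 + 54) - 14))² = ((-7 + √7) + ((-13 + 54) - 14))² = ((-7 + √7) + (41 - 14))² = ((-7 + √7) + 27)² = (20 + √7)²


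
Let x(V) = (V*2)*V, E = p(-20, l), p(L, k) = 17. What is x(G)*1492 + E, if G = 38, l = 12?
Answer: 4308913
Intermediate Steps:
E = 17
x(V) = 2*V² (x(V) = (2*V)*V = 2*V²)
x(G)*1492 + E = (2*38²)*1492 + 17 = (2*1444)*1492 + 17 = 2888*1492 + 17 = 4308896 + 17 = 4308913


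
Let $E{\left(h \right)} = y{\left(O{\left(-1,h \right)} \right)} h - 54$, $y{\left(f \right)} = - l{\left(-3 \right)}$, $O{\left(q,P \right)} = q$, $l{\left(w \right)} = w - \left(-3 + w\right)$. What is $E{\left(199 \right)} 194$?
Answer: $-126294$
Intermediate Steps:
$l{\left(w \right)} = 3$
$y{\left(f \right)} = -3$ ($y{\left(f \right)} = \left(-1\right) 3 = -3$)
$E{\left(h \right)} = -54 - 3 h$ ($E{\left(h \right)} = - 3 h - 54 = -54 - 3 h$)
$E{\left(199 \right)} 194 = \left(-54 - 597\right) 194 = \left(-651\right) 194 = -126294$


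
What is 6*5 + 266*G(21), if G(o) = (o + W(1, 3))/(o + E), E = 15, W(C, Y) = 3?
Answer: 622/3 ≈ 207.33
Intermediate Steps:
G(o) = (3 + o)/(15 + o) (G(o) = (o + 3)/(o + 15) = (3 + o)/(15 + o))
6*5 + 266*G(21) = 6*5 + 266*((3 + 21)/(15 + 21)) = 30 + 266*(24/36) = 30 + 266*((1/36)*24) = 30 + 266*(2/3) = 30 + 532/3 = 622/3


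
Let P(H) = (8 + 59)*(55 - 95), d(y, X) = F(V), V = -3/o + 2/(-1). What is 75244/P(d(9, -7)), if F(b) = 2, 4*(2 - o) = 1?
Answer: -18811/670 ≈ -28.076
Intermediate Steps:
o = 7/4 (o = 2 - ¼*1 = 2 - ¼ = 7/4 ≈ 1.7500)
V = -26/7 (V = -3/7/4 + 2/(-1) = -3*4/7 + 2*(-1) = -12/7 - 2 = -26/7 ≈ -3.7143)
d(y, X) = 2
P(H) = -2680 (P(H) = 67*(-40) = -2680)
75244/P(d(9, -7)) = 75244/(-2680) = 75244*(-1/2680) = -18811/670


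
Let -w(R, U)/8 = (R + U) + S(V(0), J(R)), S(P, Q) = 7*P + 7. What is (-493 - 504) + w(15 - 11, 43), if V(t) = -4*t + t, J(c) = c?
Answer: -1429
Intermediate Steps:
V(t) = -3*t
S(P, Q) = 7 + 7*P
w(R, U) = -56 - 8*R - 8*U (w(R, U) = -8*((R + U) + (7 + 7*(-3*0))) = -8*((R + U) + (7 + 7*0)) = -8*((R + U) + (7 + 0)) = -8*((R + U) + 7) = -8*(7 + R + U) = -56 - 8*R - 8*U)
(-493 - 504) + w(15 - 11, 43) = (-493 - 504) + (-56 - 8*(15 - 11) - 8*43) = -997 + (-56 - 8*4 - 344) = -997 + (-56 - 32 - 344) = -997 - 432 = -1429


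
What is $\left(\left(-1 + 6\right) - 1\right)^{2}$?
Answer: $16$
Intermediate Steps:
$\left(\left(-1 + 6\right) - 1\right)^{2} = \left(5 - 1\right)^{2} = 4^{2} = 16$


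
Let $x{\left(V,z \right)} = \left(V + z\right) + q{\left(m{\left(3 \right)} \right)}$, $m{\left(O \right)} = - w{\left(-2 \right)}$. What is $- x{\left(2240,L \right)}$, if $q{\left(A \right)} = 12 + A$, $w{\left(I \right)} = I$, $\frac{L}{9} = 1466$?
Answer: $-15448$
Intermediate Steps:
$L = 13194$ ($L = 9 \cdot 1466 = 13194$)
$m{\left(O \right)} = 2$ ($m{\left(O \right)} = \left(-1\right) \left(-2\right) = 2$)
$x{\left(V,z \right)} = 14 + V + z$ ($x{\left(V,z \right)} = \left(V + z\right) + \left(12 + 2\right) = \left(V + z\right) + 14 = 14 + V + z$)
$- x{\left(2240,L \right)} = - (14 + 2240 + 13194) = \left(-1\right) 15448 = -15448$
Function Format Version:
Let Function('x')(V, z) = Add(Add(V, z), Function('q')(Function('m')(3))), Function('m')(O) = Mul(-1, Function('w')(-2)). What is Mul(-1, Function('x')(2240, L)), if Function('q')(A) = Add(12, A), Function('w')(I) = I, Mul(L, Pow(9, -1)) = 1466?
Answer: -15448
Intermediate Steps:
L = 13194 (L = Mul(9, 1466) = 13194)
Function('m')(O) = 2 (Function('m')(O) = Mul(-1, -2) = 2)
Function('x')(V, z) = Add(14, V, z) (Function('x')(V, z) = Add(Add(V, z), Add(12, 2)) = Add(Add(V, z), 14) = Add(14, V, z))
Mul(-1, Function('x')(2240, L)) = Mul(-1, Add(14, 2240, 13194)) = Mul(-1, 15448) = -15448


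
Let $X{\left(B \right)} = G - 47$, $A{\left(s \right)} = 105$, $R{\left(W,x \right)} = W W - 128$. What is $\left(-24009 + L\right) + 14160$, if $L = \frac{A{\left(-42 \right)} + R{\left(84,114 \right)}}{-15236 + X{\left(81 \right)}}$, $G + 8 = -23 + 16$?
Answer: $- \frac{150677035}{15298} \approx -9849.5$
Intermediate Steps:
$R{\left(W,x \right)} = -128 + W^{2}$ ($R{\left(W,x \right)} = W^{2} - 128 = -128 + W^{2}$)
$G = -15$ ($G = -8 + \left(-23 + 16\right) = -8 - 7 = -15$)
$X{\left(B \right)} = -62$ ($X{\left(B \right)} = -15 - 47 = -62$)
$L = - \frac{7033}{15298}$ ($L = \frac{105 - \left(128 - 84^{2}\right)}{-15236 - 62} = \frac{105 + \left(-128 + 7056\right)}{-15298} = \left(105 + 6928\right) \left(- \frac{1}{15298}\right) = 7033 \left(- \frac{1}{15298}\right) = - \frac{7033}{15298} \approx -0.45973$)
$\left(-24009 + L\right) + 14160 = \left(-24009 - \frac{7033}{15298}\right) + 14160 = - \frac{367296715}{15298} + 14160 = - \frac{150677035}{15298}$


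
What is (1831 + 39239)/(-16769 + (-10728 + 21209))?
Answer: -6845/1048 ≈ -6.5315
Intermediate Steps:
(1831 + 39239)/(-16769 + (-10728 + 21209)) = 41070/(-16769 + 10481) = 41070/(-6288) = 41070*(-1/6288) = -6845/1048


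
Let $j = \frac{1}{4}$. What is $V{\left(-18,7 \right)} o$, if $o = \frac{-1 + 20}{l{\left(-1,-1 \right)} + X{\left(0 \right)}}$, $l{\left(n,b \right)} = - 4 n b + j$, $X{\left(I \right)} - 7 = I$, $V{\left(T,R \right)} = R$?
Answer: $\frac{532}{13} \approx 40.923$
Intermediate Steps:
$X{\left(I \right)} = 7 + I$
$j = \frac{1}{4} \approx 0.25$
$l{\left(n,b \right)} = \frac{1}{4} - 4 b n$ ($l{\left(n,b \right)} = - 4 n b + \frac{1}{4} = - 4 b n + \frac{1}{4} = \frac{1}{4} - 4 b n$)
$o = \frac{76}{13}$ ($o = \frac{-1 + 20}{\left(\frac{1}{4} - \left(-4\right) \left(-1\right)\right) + \left(7 + 0\right)} = \frac{19}{\left(\frac{1}{4} - 4\right) + 7} = \frac{19}{- \frac{15}{4} + 7} = \frac{19}{\frac{13}{4}} = 19 \cdot \frac{4}{13} = \frac{76}{13} \approx 5.8462$)
$V{\left(-18,7 \right)} o = 7 \cdot \frac{76}{13} = \frac{532}{13}$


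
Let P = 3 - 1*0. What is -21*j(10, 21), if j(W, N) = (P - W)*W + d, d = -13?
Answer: 1743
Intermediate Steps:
P = 3 (P = 3 + 0 = 3)
j(W, N) = -13 + W*(3 - W) (j(W, N) = (3 - W)*W - 13 = W*(3 - W) - 13 = -13 + W*(3 - W))
-21*j(10, 21) = -21*(-13 - 1*10² + 3*10) = -21*(-13 - 1*100 + 30) = -21*(-13 - 100 + 30) = -21*(-83) = 1743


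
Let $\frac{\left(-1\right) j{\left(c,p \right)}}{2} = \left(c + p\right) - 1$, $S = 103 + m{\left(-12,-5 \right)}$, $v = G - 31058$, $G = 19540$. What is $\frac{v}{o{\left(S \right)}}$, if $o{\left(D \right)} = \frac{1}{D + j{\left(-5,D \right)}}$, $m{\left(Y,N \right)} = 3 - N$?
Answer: $1140282$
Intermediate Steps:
$v = -11518$ ($v = 19540 - 31058 = -11518$)
$S = 111$ ($S = 103 + \left(3 - -5\right) = 103 + \left(3 + 5\right) = 103 + 8 = 111$)
$j{\left(c,p \right)} = 2 - 2 c - 2 p$ ($j{\left(c,p \right)} = - 2 \left(\left(c + p\right) - 1\right) = - 2 \left(-1 + c + p\right) = 2 - 2 c - 2 p$)
$o{\left(D \right)} = \frac{1}{12 - D}$ ($o{\left(D \right)} = \frac{1}{D - \left(-12 + 2 D\right)} = \frac{1}{12 - D}$)
$\frac{v}{o{\left(S \right)}} = - \frac{11518}{\left(-1\right) \frac{1}{-12 + 111}} = - \frac{11518}{\left(-1\right) \frac{1}{99}} = - \frac{11518}{- \frac{1}{99}} = \left(-11518\right) \left(-99\right) = 1140282$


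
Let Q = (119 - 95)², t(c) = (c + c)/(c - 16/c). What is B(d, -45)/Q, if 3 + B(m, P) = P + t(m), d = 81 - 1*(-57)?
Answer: -36469/456672 ≈ -0.079858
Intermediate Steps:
d = 138 (d = 81 + 57 = 138)
t(c) = 2*c/(c - 16/c) (t(c) = (2*c)/(c - 16/c) = 2*c/(c - 16/c))
B(m, P) = -3 + P + 2*m²/(-16 + m²) (B(m, P) = -3 + (P + 2*m²/(-16 + m²)) = -3 + P + 2*m²/(-16 + m²))
Q = 576 (Q = 24² = 576)
B(d, -45)/Q = ((2*138² + (-16 + 138²)*(-3 - 45))/(-16 + 138²))/576 = ((2*19044 + (-16 + 19044)*(-48))/(-16 + 19044))*(1/576) = ((38088 + 19028*(-48))/19028)*(1/576) = ((38088 - 913344)/19028)*(1/576) = ((1/19028)*(-875256))*(1/576) = -218814/4757*1/576 = -36469/456672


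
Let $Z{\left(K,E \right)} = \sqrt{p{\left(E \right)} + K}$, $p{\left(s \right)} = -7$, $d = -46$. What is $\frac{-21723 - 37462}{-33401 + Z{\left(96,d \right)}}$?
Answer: $\frac{1976838185}{1115626712} + \frac{59185 \sqrt{89}}{1115626712} \approx 1.7725$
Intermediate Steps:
$Z{\left(K,E \right)} = \sqrt{-7 + K}$
$\frac{-21723 - 37462}{-33401 + Z{\left(96,d \right)}} = \frac{-21723 - 37462}{-33401 + \sqrt{-7 + 96}} = - \frac{59185}{-33401 + \sqrt{89}}$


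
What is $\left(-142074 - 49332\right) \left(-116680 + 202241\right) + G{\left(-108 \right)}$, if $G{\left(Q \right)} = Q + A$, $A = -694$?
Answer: $-16376889568$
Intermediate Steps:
$G{\left(Q \right)} = -694 + Q$ ($G{\left(Q \right)} = Q - 694 = -694 + Q$)
$\left(-142074 - 49332\right) \left(-116680 + 202241\right) + G{\left(-108 \right)} = \left(-142074 - 49332\right) \left(-116680 + 202241\right) - 802 = \left(-191406\right) 85561 - 802 = -16376888766 - 802 = -16376889568$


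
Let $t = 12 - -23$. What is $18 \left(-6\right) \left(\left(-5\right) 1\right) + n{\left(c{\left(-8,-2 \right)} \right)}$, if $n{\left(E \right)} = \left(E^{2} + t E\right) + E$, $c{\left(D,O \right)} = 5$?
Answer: $745$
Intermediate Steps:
$t = 35$ ($t = 12 + 23 = 35$)
$n{\left(E \right)} = E^{2} + 36 E$ ($n{\left(E \right)} = \left(E^{2} + 35 E\right) + E = E^{2} + 36 E$)
$18 \left(-6\right) \left(\left(-5\right) 1\right) + n{\left(c{\left(-8,-2 \right)} \right)} = 18 \left(-6\right) \left(\left(-5\right) 1\right) + 5 \left(36 + 5\right) = \left(-108\right) \left(-5\right) + 5 \cdot 41 = 540 + 205 = 745$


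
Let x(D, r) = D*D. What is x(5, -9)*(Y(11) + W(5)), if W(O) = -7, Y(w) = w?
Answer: 100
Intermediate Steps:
x(D, r) = D**2
x(5, -9)*(Y(11) + W(5)) = 5**2*(11 - 7) = 25*4 = 100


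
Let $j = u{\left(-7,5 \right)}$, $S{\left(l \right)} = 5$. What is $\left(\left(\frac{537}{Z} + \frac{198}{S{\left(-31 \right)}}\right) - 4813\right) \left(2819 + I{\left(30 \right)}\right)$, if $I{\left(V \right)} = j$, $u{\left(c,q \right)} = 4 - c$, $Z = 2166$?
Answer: $- \frac{4876395357}{361} \approx -1.3508 \cdot 10^{7}$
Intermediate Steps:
$j = 11$ ($j = 4 - -7 = 4 + 7 = 11$)
$I{\left(V \right)} = 11$
$\left(\left(\frac{537}{Z} + \frac{198}{S{\left(-31 \right)}}\right) - 4813\right) \left(2819 + I{\left(30 \right)}\right) = \left(\left(\frac{537}{2166} + \frac{198}{5}\right) - 4813\right) \left(2819 + 11\right) = \left(\left(537 \cdot \frac{1}{2166} + 198 \cdot \frac{1}{5}\right) - 4813\right) 2830 = \left(\left(\frac{179}{722} + \frac{198}{5}\right) - 4813\right) 2830 = \left(\frac{143851}{3610} - 4813\right) 2830 = \left(- \frac{17231079}{3610}\right) 2830 = - \frac{4876395357}{361}$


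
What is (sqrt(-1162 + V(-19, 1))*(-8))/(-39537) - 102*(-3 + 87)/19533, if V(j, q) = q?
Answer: -168/383 + 8*I*sqrt(129)/13179 ≈ -0.43864 + 0.0068945*I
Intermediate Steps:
(sqrt(-1162 + V(-19, 1))*(-8))/(-39537) - 102*(-3 + 87)/19533 = (sqrt(-1162 + 1)*(-8))/(-39537) - 102*(-3 + 87)/19533 = (sqrt(-1161)*(-8))*(-1/39537) - 102*84*(1/19533) = ((3*I*sqrt(129))*(-8))*(-1/39537) - 8568*1/19533 = -24*I*sqrt(129)*(-1/39537) - 168/383 = 8*I*sqrt(129)/13179 - 168/383 = -168/383 + 8*I*sqrt(129)/13179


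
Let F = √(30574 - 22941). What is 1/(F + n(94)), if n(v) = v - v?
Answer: √7633/7633 ≈ 0.011446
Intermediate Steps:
n(v) = 0
F = √7633 ≈ 87.367
1/(F + n(94)) = 1/(√7633 + 0) = 1/(√7633) = √7633/7633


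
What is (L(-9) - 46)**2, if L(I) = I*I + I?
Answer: 676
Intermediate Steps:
L(I) = I + I**2 (L(I) = I**2 + I = I + I**2)
(L(-9) - 46)**2 = (-9*(1 - 9) - 46)**2 = (-9*(-8) - 46)**2 = (72 - 46)**2 = 26**2 = 676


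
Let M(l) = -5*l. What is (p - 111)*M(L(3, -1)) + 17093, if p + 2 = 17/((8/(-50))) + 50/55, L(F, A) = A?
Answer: 704057/44 ≈ 16001.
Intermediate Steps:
p = -4723/44 (p = -2 + (17/((8/(-50))) + 50/55) = -2 + (17/((8*(-1/50))) + 50*(1/55)) = -2 + (17/(-4/25) + 10/11) = -2 + (17*(-25/4) + 10/11) = -2 + (-425/4 + 10/11) = -2 - 4635/44 = -4723/44 ≈ -107.34)
(p - 111)*M(L(3, -1)) + 17093 = (-4723/44 - 111)*(-5*(-1)) + 17093 = -9607/44*5 + 17093 = -48035/44 + 17093 = 704057/44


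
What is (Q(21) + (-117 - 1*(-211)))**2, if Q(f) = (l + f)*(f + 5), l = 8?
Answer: 719104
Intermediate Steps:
Q(f) = (5 + f)*(8 + f) (Q(f) = (8 + f)*(f + 5) = (8 + f)*(5 + f) = (5 + f)*(8 + f))
(Q(21) + (-117 - 1*(-211)))**2 = ((40 + 21**2 + 13*21) + (-117 - 1*(-211)))**2 = ((40 + 441 + 273) + (-117 + 211))**2 = (754 + 94)**2 = 848**2 = 719104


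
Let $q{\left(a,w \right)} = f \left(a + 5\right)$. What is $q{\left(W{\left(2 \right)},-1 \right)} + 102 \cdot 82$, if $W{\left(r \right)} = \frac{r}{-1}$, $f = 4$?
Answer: $8376$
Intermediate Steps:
$W{\left(r \right)} = - r$ ($W{\left(r \right)} = r \left(-1\right) = - r$)
$q{\left(a,w \right)} = 20 + 4 a$ ($q{\left(a,w \right)} = 4 \left(a + 5\right) = 4 \left(5 + a\right) = 20 + 4 a$)
$q{\left(W{\left(2 \right)},-1 \right)} + 102 \cdot 82 = \left(20 + 4 \left(\left(-1\right) 2\right)\right) + 102 \cdot 82 = \left(20 + 4 \left(-2\right)\right) + 8364 = \left(20 - 8\right) + 8364 = 12 + 8364 = 8376$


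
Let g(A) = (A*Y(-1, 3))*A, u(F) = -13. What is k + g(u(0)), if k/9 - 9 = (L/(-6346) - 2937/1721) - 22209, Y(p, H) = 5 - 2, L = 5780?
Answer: -1088414496888/5460733 ≈ -1.9932e+5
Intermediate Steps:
Y(p, H) = 3
g(A) = 3*A² (g(A) = (A*3)*A = (3*A)*A = 3*A²)
k = -1091183088519/5460733 (k = 81 + 9*((5780/(-6346) - 2937/1721) - 22209) = 81 + 9*((5780*(-1/6346) - 2937*1/1721) - 22209) = 81 + 9*((-2890/3173 - 2937/1721) - 22209) = 81 + 9*(-14292791/5460733 - 22209) = 81 + 9*(-121291711988/5460733) = 81 - 1091625407892/5460733 = -1091183088519/5460733 ≈ -1.9982e+5)
k + g(u(0)) = -1091183088519/5460733 + 3*(-13)² = -1091183088519/5460733 + 3*169 = -1091183088519/5460733 + 507 = -1088414496888/5460733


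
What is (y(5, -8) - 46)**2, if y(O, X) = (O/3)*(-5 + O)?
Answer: 2116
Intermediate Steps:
y(O, X) = O*(-5 + O)/3 (y(O, X) = (O*(1/3))*(-5 + O) = (O/3)*(-5 + O) = O*(-5 + O)/3)
(y(5, -8) - 46)**2 = ((1/3)*5*(-5 + 5) - 46)**2 = ((1/3)*5*0 - 46)**2 = (0 - 46)**2 = (-46)**2 = 2116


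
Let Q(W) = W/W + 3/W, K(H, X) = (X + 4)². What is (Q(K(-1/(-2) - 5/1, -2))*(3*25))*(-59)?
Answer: -30975/4 ≈ -7743.8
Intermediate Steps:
K(H, X) = (4 + X)²
Q(W) = 1 + 3/W
(Q(K(-1/(-2) - 5/1, -2))*(3*25))*(-59) = (((3 + (4 - 2)²)/((4 - 2)²))*(3*25))*(-59) = (((3 + 2²)/(2²))*75)*(-59) = (((3 + 4)/4)*75)*(-59) = (((¼)*7)*75)*(-59) = ((7/4)*75)*(-59) = (525/4)*(-59) = -30975/4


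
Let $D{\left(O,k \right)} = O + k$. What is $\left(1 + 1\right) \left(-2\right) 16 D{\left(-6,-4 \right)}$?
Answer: $640$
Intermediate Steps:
$\left(1 + 1\right) \left(-2\right) 16 D{\left(-6,-4 \right)} = \left(1 + 1\right) \left(-2\right) 16 \left(-6 - 4\right) = 2 \left(-2\right) 16 \left(-10\right) = \left(-4\right) 16 \left(-10\right) = \left(-64\right) \left(-10\right) = 640$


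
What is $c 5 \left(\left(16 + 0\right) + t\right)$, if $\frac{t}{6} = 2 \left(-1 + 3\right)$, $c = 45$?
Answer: $9000$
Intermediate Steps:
$t = 24$ ($t = 6 \cdot 2 \left(-1 + 3\right) = 6 \cdot 2 \cdot 2 = 6 \cdot 4 = 24$)
$c 5 \left(\left(16 + 0\right) + t\right) = 45 \cdot 5 \left(\left(16 + 0\right) + 24\right) = 225 \left(16 + 24\right) = 225 \cdot 40 = 9000$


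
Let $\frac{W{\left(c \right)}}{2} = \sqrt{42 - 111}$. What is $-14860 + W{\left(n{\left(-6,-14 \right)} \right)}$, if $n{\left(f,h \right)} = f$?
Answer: $-14860 + 2 i \sqrt{69} \approx -14860.0 + 16.613 i$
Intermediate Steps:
$W{\left(c \right)} = 2 i \sqrt{69}$ ($W{\left(c \right)} = 2 \sqrt{42 - 111} = 2 \sqrt{-69} = 2 i \sqrt{69}$)
$-14860 + W{\left(n{\left(-6,-14 \right)} \right)} = -14860 + 2 i \sqrt{69}$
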